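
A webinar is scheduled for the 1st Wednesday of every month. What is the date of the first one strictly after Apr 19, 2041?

May 1, 2041

Apr 2041 starts on a Monday, so its 1st Wednesday is Apr 3, 2041 (2 days in).
That is not after Apr 19, 2041, so look at May 2041.
May 2041 starts on a Wednesday, so its 1st Wednesday is May 1, 2041.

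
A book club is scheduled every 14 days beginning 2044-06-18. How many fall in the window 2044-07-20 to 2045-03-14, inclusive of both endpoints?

17

Occurrences land 14·i days after 2044-06-18 for i = 0, 1, 2, …
2044-07-20 is 32 days after the start; 32 ÷ 14 = 2 remainder 4; since the remainder is 4, round up to i = 3. First occurrence in the window: #4 on 2044-07-30 (3×14 = 42 days in).
2045-03-14 is 269 days after the start; 269 ÷ 14 = 19 remainder 3. Last occurrence in the window: #20 on 2045-03-11.
Occurrences #4 through #20: 17 in total.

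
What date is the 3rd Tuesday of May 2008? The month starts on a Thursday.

May 20, 2008

May 2008 begins on a Thursday, so the first Tuesday is May 6 (5 days later).
The 3rd Tuesday is 2 weeks later: 6 + 14 = 20.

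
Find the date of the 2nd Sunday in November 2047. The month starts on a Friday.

November 2047 begins on a Friday, so the first Sunday is November 3 (2 days later).
The 2nd Sunday is 1 weeks later: 3 + 7 = 10.

2047-11-10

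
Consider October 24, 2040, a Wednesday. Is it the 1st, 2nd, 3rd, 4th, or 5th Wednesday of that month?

Day 24 falls in week ⌈24/7⌉ of the month.
Days 1–7 hold the 1st Wednesday, 8–14 the 2nd, 15–21 the 3rd, 22–28 the 4th, 29–31 the 5th.
24 is in the range for the 4th.

4th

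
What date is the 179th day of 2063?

2063-06-28

January has 31 days (179 − 31 = 148 remain).
February has 28 days (148 − 28 = 120 remain).
March has 31 days (120 − 31 = 89 remain).
April has 30 days (89 − 30 = 59 remain).
May has 31 days (59 − 31 = 28 remain).
28 into June → June 28.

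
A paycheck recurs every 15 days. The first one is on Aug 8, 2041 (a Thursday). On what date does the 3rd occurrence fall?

The 3rd occurrence is 2 intervals after the first: 2 × 15 = 30 days after Aug 8, 2041.
Aug has 31 days — 23 days to the end of Aug leaves 7.
7 days into Sep → Sep 7, 2041.

Sep 7, 2041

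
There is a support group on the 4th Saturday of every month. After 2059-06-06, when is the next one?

2059-06-28

June 2059 starts on a Sunday; its first Saturday is the 7th, so the 4th Saturday is the 28th — 2059-06-28.
2059-06-28 is after 2059-06-06, so that is the next one.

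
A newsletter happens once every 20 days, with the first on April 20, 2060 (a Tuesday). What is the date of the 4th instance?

June 19, 2060

The 4th occurrence is 3 intervals after the first: 3 × 20 = 60 days after April 20, 2060.
April has 30 days — 10 days to the end of April leaves 50.
May has 31 days (19 left).
19 days into June → June 19, 2060.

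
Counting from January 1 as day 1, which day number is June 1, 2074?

152

Days in months before June: 31 + 28 + 31 + 30 + 31 = 151.
Plus 1 day into June → day 152.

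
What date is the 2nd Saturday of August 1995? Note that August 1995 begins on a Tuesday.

August 1995 begins on a Tuesday, so the first Saturday is August 5 (4 days later).
The 2nd Saturday is 1 weeks later: 5 + 7 = 12.

1995-08-12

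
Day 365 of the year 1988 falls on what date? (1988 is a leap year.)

Jan has 31 days (365 − 31 = 334 remain).
Feb has 29 days (334 − 29 = 305 remain).
Mar has 31 days (305 − 31 = 274 remain).
Apr has 30 days (274 − 30 = 244 remain).
May has 31 days (244 − 31 = 213 remain).
Jun has 30 days (213 − 30 = 183 remain).
Jul has 31 days (183 − 31 = 152 remain).
Aug has 31 days (152 − 31 = 121 remain).
Sep has 30 days (121 − 30 = 91 remain).
Oct has 31 days (91 − 31 = 60 remain).
Nov has 30 days (60 − 30 = 30 remain).
30 into Dec → Dec 30.

Dec 30, 1988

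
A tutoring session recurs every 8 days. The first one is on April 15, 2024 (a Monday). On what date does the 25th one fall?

October 24, 2024

The 25th occurrence is 24 intervals after the first: 24 × 8 = 192 days after April 15, 2024.
April has 30 days — 15 days to the end of April leaves 177.
May has 31 days (146 left).
June has 30 days (116 left).
July has 31 days (85 left).
August has 31 days (54 left).
September has 30 days (24 left).
24 days into October → October 24, 2024.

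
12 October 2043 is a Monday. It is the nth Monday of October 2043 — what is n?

Day 12 falls in week ⌈12/7⌉ of the month.
Days 1–7 hold the 1st Monday, 8–14 the 2nd, 15–21 the 3rd, 22–28 the 4th, 29–31 the 5th.
12 is in the range for the 2nd.

2nd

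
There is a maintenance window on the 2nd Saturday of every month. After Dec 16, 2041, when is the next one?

Jan 11, 2042

Dec 2041 starts on a Sunday; its first Saturday is the 7th, so the 2nd Saturday is the 14th — Dec 14, 2041.
That is not after Dec 16, 2041, so look at Jan 2042.
Jan 2042 starts on a Wednesday; its first Saturday is the 4th, so the 2nd Saturday is the 11th — Jan 11, 2042.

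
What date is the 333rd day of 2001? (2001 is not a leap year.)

January has 31 days (333 − 31 = 302 remain).
February has 28 days (302 − 28 = 274 remain).
March has 31 days (274 − 31 = 243 remain).
April has 30 days (243 − 30 = 213 remain).
May has 31 days (213 − 31 = 182 remain).
June has 30 days (182 − 30 = 152 remain).
July has 31 days (152 − 31 = 121 remain).
August has 31 days (121 − 31 = 90 remain).
September has 30 days (90 − 30 = 60 remain).
October has 31 days (60 − 31 = 29 remain).
29 into November → November 29.

29 November 2001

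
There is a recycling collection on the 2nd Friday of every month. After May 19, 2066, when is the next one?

June 11, 2066

May 2066 starts on a Saturday; its first Friday is the 7th, so the 2nd Friday is the 14th — May 14, 2066.
That is not after May 19, 2066, so look at June 2066.
June 2066 starts on a Tuesday; its first Friday is the 4th, so the 2nd Friday is the 11th — June 11, 2066.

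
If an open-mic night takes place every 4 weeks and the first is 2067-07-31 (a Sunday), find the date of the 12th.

The 12th occurrence is 11 intervals after the first: 11 × 28 = 308 days after 2067-07-31.
July has 31 days — 0 days to the end of July leaves 308.
August has 31 days (277 left).
September has 30 days (247 left).
October has 31 days (216 left).
November has 30 days (186 left).
December has 31 days (155 left).
January has 31 days (124 left).
February has 29 days (95 left).
March has 31 days (64 left).
April has 30 days (34 left).
May has 31 days (3 left).
3 days into June → 2068-06-03.

2068-06-03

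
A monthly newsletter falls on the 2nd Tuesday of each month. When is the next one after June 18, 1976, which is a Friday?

July 13, 1976

June 1976 starts on a Tuesday; its first Tuesday is the 1st, so the 2nd Tuesday is the 8th — June 8, 1976.
That is not after June 18, 1976, so look at July 1976.
July 1976 starts on a Thursday; its first Tuesday is the 6th, so the 2nd Tuesday is the 13th — July 13, 1976.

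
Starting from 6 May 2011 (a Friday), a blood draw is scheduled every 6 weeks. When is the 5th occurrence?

21 October 2011

The 5th occurrence is 4 intervals after the first: 4 × 42 = 168 days after 6 May 2011.
May has 31 days — 25 days to the end of May leaves 143.
June has 30 days (113 left).
July has 31 days (82 left).
August has 31 days (51 left).
September has 30 days (21 left).
21 days into October → 21 October 2011.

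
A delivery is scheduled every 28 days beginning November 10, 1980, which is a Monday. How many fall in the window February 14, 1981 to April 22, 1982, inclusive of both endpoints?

15

Occurrences land 28·i days after November 10, 1980 for i = 0, 1, 2, …
February 14, 1981 is 96 days after the start; 96 ÷ 28 = 3 remainder 12; since the remainder is 12, round up to i = 4. First occurrence in the window: #5 on March 2, 1981 (4×28 = 112 days in).
April 22, 1982 is 528 days after the start; 528 ÷ 28 = 18 remainder 24. Last occurrence in the window: #19 on March 29, 1982.
Occurrences #5 through #19: 15 in total.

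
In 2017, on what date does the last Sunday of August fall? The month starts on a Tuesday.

27 August 2017

August 2017 begins on a Tuesday, so the first Sunday is August 6 (5 days later).
August 2017 has 31 days. Adding weeks: 6, 13, 20, 27 — the last one ≤ 31 is the 27th.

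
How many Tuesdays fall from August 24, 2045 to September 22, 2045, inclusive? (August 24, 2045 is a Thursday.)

4

August 24, 2045 is a Thursday; the first Tuesday on or after it is August 29, 2045 (5 days later).
From August 29, 2045 to September 22, 2045: 2 + 22 = 24 days (rest of August, September).
24 ÷ 7 = 3 full weeks with remainder 3, so 3 more Tuesdays after the first → 4.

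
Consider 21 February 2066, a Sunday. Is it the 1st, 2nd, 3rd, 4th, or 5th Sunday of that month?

Day 21 falls in week ⌈21/7⌉ of the month.
Days 1–7 hold the 1st Sunday, 8–14 the 2nd, 15–21 the 3rd, 22–28 the 4th, 29–31 the 5th.
21 is in the range for the 3rd.

3rd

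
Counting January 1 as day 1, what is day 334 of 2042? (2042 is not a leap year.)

2042-11-30

January has 31 days (334 − 31 = 303 remain).
February has 28 days (303 − 28 = 275 remain).
March has 31 days (275 − 31 = 244 remain).
April has 30 days (244 − 30 = 214 remain).
May has 31 days (214 − 31 = 183 remain).
June has 30 days (183 − 30 = 153 remain).
July has 31 days (153 − 31 = 122 remain).
August has 31 days (122 − 31 = 91 remain).
September has 30 days (91 − 30 = 61 remain).
October has 31 days (61 − 31 = 30 remain).
30 into November → November 30.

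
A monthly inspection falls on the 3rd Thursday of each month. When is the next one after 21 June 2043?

16 July 2043

June 2043 starts on a Monday; its first Thursday is the 4th, so the 3rd Thursday is the 18th — 18 June 2043.
That is not after 21 June 2043, so look at July 2043.
July 2043 starts on a Wednesday; its first Thursday is the 2nd, so the 3rd Thursday is the 16th — 16 July 2043.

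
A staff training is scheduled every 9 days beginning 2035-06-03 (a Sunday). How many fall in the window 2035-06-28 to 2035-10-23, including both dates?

13

Occurrences land 9·i days after 2035-06-03 for i = 0, 1, 2, …
2035-06-28 is 25 days after the start; 25 ÷ 9 = 2 remainder 7; since the remainder is 7, round up to i = 3. First occurrence in the window: #4 on 2035-06-30 (3×9 = 27 days in).
2035-10-23 is 142 days after the start; 142 ÷ 9 = 15 remainder 7. Last occurrence in the window: #16 on 2035-10-16.
Occurrences #4 through #16: 13 in total.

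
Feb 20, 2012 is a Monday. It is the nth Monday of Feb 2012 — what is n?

3rd

Day 20 falls in week ⌈20/7⌉ of the month.
Days 1–7 hold the 1st Monday, 8–14 the 2nd, 15–21 the 3rd, 22–28 the 4th, 29–31 the 5th.
20 is in the range for the 3rd.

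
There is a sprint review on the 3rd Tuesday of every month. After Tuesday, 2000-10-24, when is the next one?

2000-11-21

October 2000 starts on a Sunday; its first Tuesday is the 3rd, so the 3rd Tuesday is the 17th — 2000-10-17.
That is not after 2000-10-24, so look at November 2000.
November 2000 starts on a Wednesday; its first Tuesday is the 7th, so the 3rd Tuesday is the 21st — 2000-11-21.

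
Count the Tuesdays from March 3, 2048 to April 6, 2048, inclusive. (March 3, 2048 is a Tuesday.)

March 3, 2048 is a Tuesday; the first Tuesday on or after it is March 3, 2048.
From March 3, 2048 to April 6, 2048: 28 + 6 = 34 days (rest of March, April).
34 ÷ 7 = 4 full weeks with remainder 6, so 4 more Tuesdays after the first → 5.

5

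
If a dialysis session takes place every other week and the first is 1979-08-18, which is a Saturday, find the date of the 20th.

The 20th occurrence is 19 intervals after the first: 19 × 14 = 266 days after 1979-08-18.
August has 31 days — 13 days to the end of August leaves 253.
September has 30 days (223 left).
October has 31 days (192 left).
November has 30 days (162 left).
December has 31 days (131 left).
January has 31 days (100 left).
February has 29 days (71 left).
March has 31 days (40 left).
April has 30 days (10 left).
10 days into May → 1980-05-10.

1980-05-10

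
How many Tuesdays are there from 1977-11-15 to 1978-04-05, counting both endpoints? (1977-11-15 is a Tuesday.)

21

1977-11-15 is a Tuesday; the first Tuesday on or after it is 1977-11-15.
From 1977-11-15 to 1978-04-05: 15 + 31 + 31 + 28 + 31 + 5 = 141 days (rest of November, December, January, February, March, April).
141 ÷ 7 = 20 full weeks with remainder 1, so 20 more Tuesdays after the first → 21.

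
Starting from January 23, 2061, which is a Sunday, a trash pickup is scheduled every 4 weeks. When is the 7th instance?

July 10, 2061

The 7th occurrence is 6 intervals after the first: 6 × 28 = 168 days after January 23, 2061.
January has 31 days — 8 days to the end of January leaves 160.
February has 28 days (132 left).
March has 31 days (101 left).
April has 30 days (71 left).
May has 31 days (40 left).
June has 30 days (10 left).
10 days into July → July 10, 2061.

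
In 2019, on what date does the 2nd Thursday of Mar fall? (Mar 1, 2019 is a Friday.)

Mar 14, 2019

Mar 2019 begins on a Friday, so the first Thursday is Mar 7 (6 days later).
The 2nd Thursday is 1 weeks later: 7 + 7 = 14.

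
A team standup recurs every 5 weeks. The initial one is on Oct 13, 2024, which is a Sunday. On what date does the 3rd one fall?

The 3rd occurrence is 2 intervals after the first: 2 × 35 = 70 days after Oct 13, 2024.
Oct has 31 days — 18 days to the end of Oct leaves 52.
Nov has 30 days (22 left).
22 days into Dec → Dec 22, 2024.

Dec 22, 2024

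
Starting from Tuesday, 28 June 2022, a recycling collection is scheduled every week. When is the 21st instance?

15 November 2022

The 21st occurrence is 20 intervals after the first: 20 × 7 = 140 days after 28 June 2022.
June has 30 days — 2 days to the end of June leaves 138.
July has 31 days (107 left).
August has 31 days (76 left).
September has 30 days (46 left).
October has 31 days (15 left).
15 days into November → 15 November 2022.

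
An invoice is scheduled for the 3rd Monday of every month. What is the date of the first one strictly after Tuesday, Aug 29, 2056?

Sep 18, 2056

Aug 2056 starts on a Tuesday; its first Monday is the 7th, so the 3rd Monday is the 21st — Aug 21, 2056.
That is not after Aug 29, 2056, so look at Sep 2056.
Sep 2056 starts on a Friday; its first Monday is the 4th, so the 3rd Monday is the 18th — Sep 18, 2056.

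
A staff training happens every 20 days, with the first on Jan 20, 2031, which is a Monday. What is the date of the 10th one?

Jul 19, 2031

The 10th occurrence is 9 intervals after the first: 9 × 20 = 180 days after Jan 20, 2031.
Jan has 31 days — 11 days to the end of Jan leaves 169.
Feb has 28 days (141 left).
Mar has 31 days (110 left).
Apr has 30 days (80 left).
May has 31 days (49 left).
Jun has 30 days (19 left).
19 days into Jul → Jul 19, 2031.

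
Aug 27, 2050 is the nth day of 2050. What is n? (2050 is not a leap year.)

Days in months before Aug: 31 + 28 + 31 + 30 + 31 + 30 + 31 = 212.
Plus 27 days into Aug → day 239.

239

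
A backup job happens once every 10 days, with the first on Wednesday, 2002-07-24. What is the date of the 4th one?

The 4th occurrence is 3 intervals after the first: 3 × 10 = 30 days after 2002-07-24.
July has 31 days — 7 days to the end of July leaves 23.
23 days into August → 2002-08-23.

2002-08-23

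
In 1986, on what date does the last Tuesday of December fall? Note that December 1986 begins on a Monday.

December 1986 begins on a Monday, so the first Tuesday is December 2 (1 day later).
December 1986 has 31 days. Adding weeks: 2, 9, 16, 23, 30 — the last one ≤ 31 is the 30th.

December 30, 1986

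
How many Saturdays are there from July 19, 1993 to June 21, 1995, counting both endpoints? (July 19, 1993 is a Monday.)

July 19, 1993 is a Monday; the first Saturday on or after it is July 24, 1993 (5 days later).
From July 24, 1993 to June 21, 1995: 160 + 365 + 172 = 697 days (rest of 1993, 1994, to June 21, 1995 in 1995).
697 ÷ 7 = 99 full weeks with remainder 4, so 99 more Saturdays after the first → 100.

100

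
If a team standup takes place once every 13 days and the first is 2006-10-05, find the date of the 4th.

The 4th occurrence is 3 intervals after the first: 3 × 13 = 39 days after 2006-10-05.
October has 31 days — 26 days to the end of October leaves 13.
13 days into November → 2006-11-13.

2006-11-13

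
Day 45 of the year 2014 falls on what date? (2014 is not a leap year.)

January has 31 days (45 − 31 = 14 remain).
14 into February → February 14.

14 February 2014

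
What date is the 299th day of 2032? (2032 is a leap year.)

25 October 2032

January has 31 days (299 − 31 = 268 remain).
February has 29 days (268 − 29 = 239 remain).
March has 31 days (239 − 31 = 208 remain).
April has 30 days (208 − 30 = 178 remain).
May has 31 days (178 − 31 = 147 remain).
June has 30 days (147 − 30 = 117 remain).
July has 31 days (117 − 31 = 86 remain).
August has 31 days (86 − 31 = 55 remain).
September has 30 days (55 − 30 = 25 remain).
25 into October → October 25.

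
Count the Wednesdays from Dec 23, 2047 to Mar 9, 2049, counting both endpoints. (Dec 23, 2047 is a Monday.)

63

Dec 23, 2047 is a Monday; the first Wednesday on or after it is Dec 25, 2047 (2 days later).
From Dec 25, 2047 to Mar 9, 2049: 6 + 366 + 68 = 440 days (rest of 2047, 2048, to Mar 9, 2049 in 2049).
440 ÷ 7 = 62 full weeks with remainder 6, so 62 more Wednesdays after the first → 63.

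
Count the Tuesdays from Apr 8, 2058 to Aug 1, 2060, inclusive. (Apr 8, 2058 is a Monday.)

121

Apr 8, 2058 is a Monday; the first Tuesday on or after it is Apr 9, 2058 (1 day later).
From Apr 9, 2058 to Aug 1, 2060: 266 + 365 + 214 = 845 days (rest of 2058, 2059, to Aug 1, 2060 in 2060).
845 ÷ 7 = 120 full weeks with remainder 5, so 120 more Tuesdays after the first → 121.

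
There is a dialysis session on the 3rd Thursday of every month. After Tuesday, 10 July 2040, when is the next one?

19 July 2040

July 2040 starts on a Sunday; its first Thursday is the 5th, so the 3rd Thursday is the 19th — 19 July 2040.
19 July 2040 is after 10 July 2040, so that is the next one.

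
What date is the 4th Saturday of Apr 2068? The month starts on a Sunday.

Apr 2068 begins on a Sunday, so the first Saturday is Apr 7 (6 days later).
The 4th Saturday is 3 weeks later: 7 + 21 = 28.

Apr 28, 2068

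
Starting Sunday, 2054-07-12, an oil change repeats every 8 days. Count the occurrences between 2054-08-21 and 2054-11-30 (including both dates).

Occurrences land 8·i days after 2054-07-12 for i = 0, 1, 2, …
2054-08-21 is 40 days after the start; 40 ÷ 8 = 5 remainder 0. First occurrence in the window: #6 on 2054-08-21 (5×8 = 40 days in).
2054-11-30 is 141 days after the start; 141 ÷ 8 = 17 remainder 5. Last occurrence in the window: #18 on 2054-11-25.
Occurrences #6 through #18: 13 in total.

13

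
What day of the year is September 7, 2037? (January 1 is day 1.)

Days in months before September: 31 + 28 + 31 + 30 + 31 + 30 + 31 + 31 = 243.
Plus 7 days into September → day 250.

250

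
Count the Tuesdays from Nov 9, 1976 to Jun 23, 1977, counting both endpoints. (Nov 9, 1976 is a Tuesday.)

Nov 9, 1976 is a Tuesday; the first Tuesday on or after it is Nov 9, 1976.
From Nov 9, 1976 to Jun 23, 1977: 21 + 31 + 31 + 28 + 31 + 30 + 31 + 23 = 226 days (rest of Nov, Dec, Jan, Feb, Mar, Apr, May, Jun).
226 ÷ 7 = 32 full weeks with remainder 2, so 32 more Tuesdays after the first → 33.

33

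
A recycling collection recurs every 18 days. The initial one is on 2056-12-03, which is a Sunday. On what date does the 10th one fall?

The 10th occurrence is 9 intervals after the first: 9 × 18 = 162 days after 2056-12-03.
December has 31 days — 28 days to the end of December leaves 134.
January has 31 days (103 left).
February has 28 days (75 left).
March has 31 days (44 left).
April has 30 days (14 left).
14 days into May → 2057-05-14.

2057-05-14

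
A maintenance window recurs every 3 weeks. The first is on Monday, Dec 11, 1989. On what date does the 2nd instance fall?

Jan 1, 1990

The 2nd occurrence is 1 interval after the first: 1 × 21 = 21 days after Dec 11, 1989.
Dec has 31 days — 20 days to the end of Dec leaves 1.
1 day into Jan → Jan 1, 1990.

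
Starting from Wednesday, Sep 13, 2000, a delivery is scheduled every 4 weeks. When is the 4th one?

Dec 6, 2000

The 4th occurrence is 3 intervals after the first: 3 × 28 = 84 days after Sep 13, 2000.
Sep has 30 days — 17 days to the end of Sep leaves 67.
Oct has 31 days (36 left).
Nov has 30 days (6 left).
6 days into Dec → Dec 6, 2000.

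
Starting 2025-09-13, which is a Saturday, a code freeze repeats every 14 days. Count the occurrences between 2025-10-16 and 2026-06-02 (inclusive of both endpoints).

16

Occurrences land 14·i days after 2025-09-13 for i = 0, 1, 2, …
2025-10-16 is 33 days after the start; 33 ÷ 14 = 2 remainder 5; since the remainder is 5, round up to i = 3. First occurrence in the window: #4 on 2025-10-25 (3×14 = 42 days in).
2026-06-02 is 262 days after the start; 262 ÷ 14 = 18 remainder 10. Last occurrence in the window: #19 on 2026-05-23.
Occurrences #4 through #19: 16 in total.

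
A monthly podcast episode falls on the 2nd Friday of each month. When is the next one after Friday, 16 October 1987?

October 1987 starts on a Thursday; its first Friday is the 2nd, so the 2nd Friday is the 9th — 9 October 1987.
That is not after 16 October 1987, so look at November 1987.
November 1987 starts on a Sunday; its first Friday is the 6th, so the 2nd Friday is the 13th — 13 November 1987.

13 November 1987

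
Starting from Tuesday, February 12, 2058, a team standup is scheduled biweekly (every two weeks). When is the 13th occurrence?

The 13th occurrence is 12 intervals after the first: 12 × 14 = 168 days after February 12, 2058.
February has 28 days — 16 days to the end of February leaves 152.
March has 31 days (121 left).
April has 30 days (91 left).
May has 31 days (60 left).
June has 30 days (30 left).
30 days into July → July 30, 2058.

July 30, 2058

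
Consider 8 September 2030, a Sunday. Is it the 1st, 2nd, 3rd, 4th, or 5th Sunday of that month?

2nd

Day 8 falls in week ⌈8/7⌉ of the month.
Days 1–7 hold the 1st Sunday, 8–14 the 2nd, 15–21 the 3rd, 22–28 the 4th, 29–31 the 5th.
8 is in the range for the 2nd.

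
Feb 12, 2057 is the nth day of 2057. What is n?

Days in months before Feb: 31 = 31.
Plus 12 days into Feb → day 43.

43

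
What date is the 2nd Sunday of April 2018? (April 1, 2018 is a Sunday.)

April 2018 begins on a Sunday, so the first Sunday is April 1.
The 2nd Sunday is 1 weeks later: 1 + 7 = 8.

8 April 2018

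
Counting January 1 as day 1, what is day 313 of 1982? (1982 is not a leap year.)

November 9, 1982

January has 31 days (313 − 31 = 282 remain).
February has 28 days (282 − 28 = 254 remain).
March has 31 days (254 − 31 = 223 remain).
April has 30 days (223 − 30 = 193 remain).
May has 31 days (193 − 31 = 162 remain).
June has 30 days (162 − 30 = 132 remain).
July has 31 days (132 − 31 = 101 remain).
August has 31 days (101 − 31 = 70 remain).
September has 30 days (70 − 30 = 40 remain).
October has 31 days (40 − 31 = 9 remain).
9 into November → November 9.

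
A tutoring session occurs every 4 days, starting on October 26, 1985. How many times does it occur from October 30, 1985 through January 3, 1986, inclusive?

Occurrences land 4·i days after October 26, 1985 for i = 0, 1, 2, …
October 30, 1985 is 4 days after the start; 4 ÷ 4 = 1 remainder 0. First occurrence in the window: #2 on October 30, 1985 (1×4 = 4 days in).
January 3, 1986 is 69 days after the start; 69 ÷ 4 = 17 remainder 1. Last occurrence in the window: #18 on January 2, 1986.
Occurrences #2 through #18: 17 in total.

17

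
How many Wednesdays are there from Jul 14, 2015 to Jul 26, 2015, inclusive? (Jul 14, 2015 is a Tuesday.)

2

Jul 14, 2015 is a Tuesday; the first Wednesday on or after it is Jul 15, 2015 (1 day later).
From Jul 15, 2015 to Jul 26, 2015 is 26 − 15 = 11 days.
11 ÷ 7 = 1 full weeks with remainder 4, so 1 more Wednesdays after the first → 2.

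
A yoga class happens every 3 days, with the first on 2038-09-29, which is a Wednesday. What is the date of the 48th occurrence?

The 48th occurrence is 47 intervals after the first: 47 × 3 = 141 days after 2038-09-29.
September has 30 days — 1 day to the end of September leaves 140.
October has 31 days (109 left).
November has 30 days (79 left).
December has 31 days (48 left).
January has 31 days (17 left).
17 days into February → 2039-02-17.

2039-02-17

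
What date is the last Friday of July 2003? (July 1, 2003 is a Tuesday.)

July 25, 2003

July 2003 begins on a Tuesday, so the first Friday is July 4 (3 days later).
July 2003 has 31 days. Adding weeks: 4, 11, 18, 25 — the last one ≤ 31 is the 25th.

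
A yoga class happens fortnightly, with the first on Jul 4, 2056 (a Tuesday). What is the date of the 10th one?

Nov 7, 2056

The 10th occurrence is 9 intervals after the first: 9 × 14 = 126 days after Jul 4, 2056.
Jul has 31 days — 27 days to the end of Jul leaves 99.
Aug has 31 days (68 left).
Sep has 30 days (38 left).
Oct has 31 days (7 left).
7 days into Nov → Nov 7, 2056.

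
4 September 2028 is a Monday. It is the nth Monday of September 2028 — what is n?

1st

Day 4 falls in week ⌈4/7⌉ of the month.
Days 1–7 hold the 1st Monday, 8–14 the 2nd, 15–21 the 3rd, 22–28 the 4th, 29–31 the 5th.
4 is in the range for the 1st.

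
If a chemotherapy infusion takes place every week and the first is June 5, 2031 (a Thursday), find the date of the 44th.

The 44th occurrence is 43 intervals after the first: 43 × 7 = 301 days after June 5, 2031.
June has 30 days — 25 days to the end of June leaves 276.
July has 31 days (245 left).
August has 31 days (214 left).
September has 30 days (184 left).
October has 31 days (153 left).
November has 30 days (123 left).
December has 31 days (92 left).
January has 31 days (61 left).
February has 29 days (32 left).
March has 31 days (1 left).
1 day into April → April 1, 2032.

April 1, 2032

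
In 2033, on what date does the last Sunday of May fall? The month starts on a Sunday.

May 2033 begins on a Sunday, so the first Sunday is May 1.
May 2033 has 31 days. Adding weeks: 1, 8, 15, 22, 29 — the last one ≤ 31 is the 29th.

May 29, 2033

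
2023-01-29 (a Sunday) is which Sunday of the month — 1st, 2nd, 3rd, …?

Day 29 falls in week ⌈29/7⌉ of the month.
Days 1–7 hold the 1st Sunday, 8–14 the 2nd, 15–21 the 3rd, 22–28 the 4th, 29–31 the 5th.
29 is in the range for the 5th.

5th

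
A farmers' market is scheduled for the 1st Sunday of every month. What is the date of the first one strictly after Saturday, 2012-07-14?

2012-08-05

July 2012 starts on a Sunday, so its 1st Sunday is 2012-07-01.
That is not after 2012-07-14, so look at August 2012.
August 2012 starts on a Wednesday, so its 1st Sunday is 2012-08-05 (4 days in).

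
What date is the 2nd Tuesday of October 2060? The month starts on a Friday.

October 2060 begins on a Friday, so the first Tuesday is October 5 (4 days later).
The 2nd Tuesday is 1 weeks later: 5 + 7 = 12.

2060-10-12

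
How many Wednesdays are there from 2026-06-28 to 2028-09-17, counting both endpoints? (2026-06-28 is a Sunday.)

2026-06-28 is a Sunday; the first Wednesday on or after it is 2026-07-01 (3 days later).
From 2026-07-01 to 2028-09-17: 183 + 365 + 261 = 809 days (rest of 2026, 2027, to 2028-09-17 in 2028).
809 ÷ 7 = 115 full weeks with remainder 4, so 115 more Wednesdays after the first → 116.

116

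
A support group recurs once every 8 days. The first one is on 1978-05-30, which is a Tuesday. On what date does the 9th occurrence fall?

The 9th occurrence is 8 intervals after the first: 8 × 8 = 64 days after 1978-05-30.
May has 31 days — 1 day to the end of May leaves 63.
June has 30 days (33 left).
July has 31 days (2 left).
2 days into August → 1978-08-02.

1978-08-02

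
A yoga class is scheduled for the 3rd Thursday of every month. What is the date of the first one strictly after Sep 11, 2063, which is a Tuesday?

Sep 2063 starts on a Saturday; its first Thursday is the 6th, so the 3rd Thursday is the 20th — Sep 20, 2063.
Sep 20, 2063 is after Sep 11, 2063, so that is the next one.

Sep 20, 2063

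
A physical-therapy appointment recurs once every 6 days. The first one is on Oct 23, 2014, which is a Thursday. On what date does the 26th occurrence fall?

The 26th occurrence is 25 intervals after the first: 25 × 6 = 150 days after Oct 23, 2014.
Oct has 31 days — 8 days to the end of Oct leaves 142.
Nov has 30 days (112 left).
Dec has 31 days (81 left).
Jan has 31 days (50 left).
Feb has 28 days (22 left).
22 days into Mar → Mar 22, 2015.

Mar 22, 2015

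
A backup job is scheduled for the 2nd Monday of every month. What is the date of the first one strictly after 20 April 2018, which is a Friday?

April 2018 starts on a Sunday; its first Monday is the 2nd, so the 2nd Monday is the 9th — 9 April 2018.
That is not after 20 April 2018, so look at May 2018.
May 2018 starts on a Tuesday; its first Monday is the 7th, so the 2nd Monday is the 14th — 14 May 2018.

14 May 2018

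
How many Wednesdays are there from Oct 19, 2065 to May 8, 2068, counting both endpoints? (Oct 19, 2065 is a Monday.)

133

Oct 19, 2065 is a Monday; the first Wednesday on or after it is Oct 21, 2065 (2 days later).
From Oct 21, 2065 to May 8, 2068: 71 + 365 + 365 + 129 = 930 days (rest of 2065, 2066, 2067, to May 8, 2068 in 2068).
930 ÷ 7 = 132 full weeks with remainder 6, so 132 more Wednesdays after the first → 133.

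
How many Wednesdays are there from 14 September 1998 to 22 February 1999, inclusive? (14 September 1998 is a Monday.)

14 September 1998 is a Monday; the first Wednesday on or after it is 16 September 1998 (2 days later).
From 16 September 1998 to 22 February 1999: 14 + 31 + 30 + 31 + 31 + 22 = 159 days (rest of September, October, November, December, January, February).
159 ÷ 7 = 22 full weeks with remainder 5, so 22 more Wednesdays after the first → 23.

23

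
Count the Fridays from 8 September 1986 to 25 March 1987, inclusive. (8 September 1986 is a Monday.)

28

8 September 1986 is a Monday; the first Friday on or after it is 12 September 1986 (4 days later).
From 12 September 1986 to 25 March 1987: 18 + 31 + 30 + 31 + 31 + 28 + 25 = 194 days (rest of September, October, November, December, January, February, March).
194 ÷ 7 = 27 full weeks with remainder 5, so 27 more Fridays after the first → 28.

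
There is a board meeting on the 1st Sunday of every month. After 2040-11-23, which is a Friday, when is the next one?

2040-12-02

November 2040 starts on a Thursday, so its 1st Sunday is 2040-11-04 (3 days in).
That is not after 2040-11-23, so look at December 2040.
December 2040 starts on a Saturday, so its 1st Sunday is 2040-12-02 (1 day in).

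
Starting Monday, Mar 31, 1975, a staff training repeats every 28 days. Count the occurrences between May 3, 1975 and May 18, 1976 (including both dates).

13

Occurrences land 28·i days after Mar 31, 1975 for i = 0, 1, 2, …
May 3, 1975 is 33 days after the start; 33 ÷ 28 = 1 remainder 5; since the remainder is 5, round up to i = 2. First occurrence in the window: #3 on May 26, 1975 (2×28 = 56 days in).
May 18, 1976 is 414 days after the start; 414 ÷ 28 = 14 remainder 22. Last occurrence in the window: #15 on Apr 26, 1976.
Occurrences #3 through #15: 13 in total.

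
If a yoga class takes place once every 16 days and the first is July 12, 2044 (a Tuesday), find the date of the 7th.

The 7th occurrence is 6 intervals after the first: 6 × 16 = 96 days after July 12, 2044.
July has 31 days — 19 days to the end of July leaves 77.
August has 31 days (46 left).
September has 30 days (16 left).
16 days into October → October 16, 2044.

October 16, 2044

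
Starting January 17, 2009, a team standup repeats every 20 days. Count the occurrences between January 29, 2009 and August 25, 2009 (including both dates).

11

Occurrences land 20·i days after January 17, 2009 for i = 0, 1, 2, …
January 29, 2009 is 12 days after the start; 12 ÷ 20 = 0 remainder 12; since the remainder is 12, round up to i = 1. First occurrence in the window: #2 on February 6, 2009 (1×20 = 20 days in).
August 25, 2009 is 220 days after the start; 220 ÷ 20 = 11 remainder 0. Last occurrence in the window: #12 on August 25, 2009.
Occurrences #2 through #12: 11 in total.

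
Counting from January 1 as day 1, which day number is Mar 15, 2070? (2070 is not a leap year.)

Days in months before Mar: 31 + 28 = 59.
Plus 15 days into Mar → day 74.

74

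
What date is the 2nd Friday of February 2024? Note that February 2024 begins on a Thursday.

9 February 2024

February 2024 begins on a Thursday, so the first Friday is February 2 (1 day later).
The 2nd Friday is 1 weeks later: 2 + 7 = 9.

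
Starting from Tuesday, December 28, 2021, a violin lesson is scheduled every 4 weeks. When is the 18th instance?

April 18, 2023

The 18th occurrence is 17 intervals after the first: 17 × 28 = 476 days after December 28, 2021.
December has 31 days — 3 days to the end of December leaves 473.
2022 has 365 days (108 left).
January has 31 days (77 left).
February has 28 days (49 left).
March has 31 days (18 left).
18 days into April → April 18, 2023.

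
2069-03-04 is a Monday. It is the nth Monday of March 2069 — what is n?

Day 4 falls in week ⌈4/7⌉ of the month.
Days 1–7 hold the 1st Monday, 8–14 the 2nd, 15–21 the 3rd, 22–28 the 4th, 29–31 the 5th.
4 is in the range for the 1st.

1st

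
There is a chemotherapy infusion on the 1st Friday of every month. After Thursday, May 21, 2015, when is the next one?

May 2015 starts on a Friday, so its 1st Friday is May 1, 2015.
That is not after May 21, 2015, so look at Jun 2015.
Jun 2015 starts on a Monday, so its 1st Friday is Jun 5, 2015 (4 days in).

Jun 5, 2015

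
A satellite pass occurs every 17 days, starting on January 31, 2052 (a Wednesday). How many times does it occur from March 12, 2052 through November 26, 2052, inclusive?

15

Occurrences land 17·i days after January 31, 2052 for i = 0, 1, 2, …
March 12, 2052 is 41 days after the start; 41 ÷ 17 = 2 remainder 7; since the remainder is 7, round up to i = 3. First occurrence in the window: #4 on March 22, 2052 (3×17 = 51 days in).
November 26, 2052 is 300 days after the start; 300 ÷ 17 = 17 remainder 11. Last occurrence in the window: #18 on November 15, 2052.
Occurrences #4 through #18: 15 in total.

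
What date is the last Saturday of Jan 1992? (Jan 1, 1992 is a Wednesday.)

Jan 1992 begins on a Wednesday, so the first Saturday is Jan 4 (3 days later).
Jan 1992 has 31 days. Adding weeks: 4, 11, 18, 25 — the last one ≤ 31 is the 25th.

Jan 25, 1992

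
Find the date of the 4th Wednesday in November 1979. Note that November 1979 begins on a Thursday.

November 1979 begins on a Thursday, so the first Wednesday is November 7 (6 days later).
The 4th Wednesday is 3 weeks later: 7 + 21 = 28.

28 November 1979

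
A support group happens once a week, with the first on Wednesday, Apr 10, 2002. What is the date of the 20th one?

The 20th occurrence is 19 intervals after the first: 19 × 7 = 133 days after Apr 10, 2002.
Apr has 30 days — 20 days to the end of Apr leaves 113.
May has 31 days (82 left).
Jun has 30 days (52 left).
Jul has 31 days (21 left).
21 days into Aug → Aug 21, 2002.

Aug 21, 2002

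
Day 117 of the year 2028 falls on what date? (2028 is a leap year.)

Apr 26, 2028

Jan has 31 days (117 − 31 = 86 remain).
Feb has 29 days (86 − 29 = 57 remain).
Mar has 31 days (57 − 31 = 26 remain).
26 into Apr → Apr 26.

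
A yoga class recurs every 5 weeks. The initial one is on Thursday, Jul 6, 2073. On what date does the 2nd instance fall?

Aug 10, 2073

The 2nd occurrence is 1 interval after the first: 1 × 35 = 35 days after Jul 6, 2073.
Jul has 31 days — 25 days to the end of Jul leaves 10.
10 days into Aug → Aug 10, 2073.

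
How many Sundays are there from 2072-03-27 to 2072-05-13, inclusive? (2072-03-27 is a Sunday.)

2072-03-27 is a Sunday; the first Sunday on or after it is 2072-03-27.
From 2072-03-27 to 2072-05-13: 4 + 30 + 13 = 47 days (rest of March, April, May).
47 ÷ 7 = 6 full weeks with remainder 5, so 6 more Sundays after the first → 7.

7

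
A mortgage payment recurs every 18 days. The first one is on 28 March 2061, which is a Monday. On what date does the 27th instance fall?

The 27th occurrence is 26 intervals after the first: 26 × 18 = 468 days after 28 March 2061.
March has 31 days — 3 days to the end of March leaves 465.
From end of March to end of 2061 is 275 days (190 left).
January has 31 days (159 left).
February has 28 days (131 left).
March has 31 days (100 left).
April has 30 days (70 left).
May has 31 days (39 left).
June has 30 days (9 left).
9 days into July → 9 July 2062.

9 July 2062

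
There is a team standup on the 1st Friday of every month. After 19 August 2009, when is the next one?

4 September 2009

August 2009 starts on a Saturday, so its 1st Friday is 7 August 2009 (6 days in).
That is not after 19 August 2009, so look at September 2009.
September 2009 starts on a Tuesday, so its 1st Friday is 4 September 2009 (3 days in).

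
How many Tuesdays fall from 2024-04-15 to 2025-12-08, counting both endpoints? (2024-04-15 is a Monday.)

86

2024-04-15 is a Monday; the first Tuesday on or after it is 2024-04-16 (1 day later).
From 2024-04-16 to 2025-12-08: 259 + 342 = 601 days (rest of 2024, to 2025-12-08 in 2025).
601 ÷ 7 = 85 full weeks with remainder 6, so 85 more Tuesdays after the first → 86.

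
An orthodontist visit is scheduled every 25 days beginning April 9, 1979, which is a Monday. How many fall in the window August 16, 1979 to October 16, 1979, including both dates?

2

Occurrences land 25·i days after April 9, 1979 for i = 0, 1, 2, …
August 16, 1979 is 129 days after the start; 129 ÷ 25 = 5 remainder 4; since the remainder is 4, round up to i = 6. First occurrence in the window: #7 on September 6, 1979 (6×25 = 150 days in).
October 16, 1979 is 190 days after the start; 190 ÷ 25 = 7 remainder 15. Last occurrence in the window: #8 on October 1, 1979.
Occurrences #7 through #8: 2 in total.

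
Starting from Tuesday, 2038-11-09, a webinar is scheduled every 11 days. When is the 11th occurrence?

2039-02-27

The 11th occurrence is 10 intervals after the first: 10 × 11 = 110 days after 2038-11-09.
November has 30 days — 21 days to the end of November leaves 89.
December has 31 days (58 left).
January has 31 days (27 left).
27 days into February → 2039-02-27.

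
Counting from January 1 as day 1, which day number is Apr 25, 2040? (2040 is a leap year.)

116

Days in months before Apr: 31 + 29 + 31 = 91.
Plus 25 days into Apr → day 116.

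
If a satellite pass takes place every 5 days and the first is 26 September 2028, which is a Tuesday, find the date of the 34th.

10 March 2029

The 34th occurrence is 33 intervals after the first: 33 × 5 = 165 days after 26 September 2028.
September has 30 days — 4 days to the end of September leaves 161.
October has 31 days (130 left).
November has 30 days (100 left).
December has 31 days (69 left).
January has 31 days (38 left).
February has 28 days (10 left).
10 days into March → 10 March 2029.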